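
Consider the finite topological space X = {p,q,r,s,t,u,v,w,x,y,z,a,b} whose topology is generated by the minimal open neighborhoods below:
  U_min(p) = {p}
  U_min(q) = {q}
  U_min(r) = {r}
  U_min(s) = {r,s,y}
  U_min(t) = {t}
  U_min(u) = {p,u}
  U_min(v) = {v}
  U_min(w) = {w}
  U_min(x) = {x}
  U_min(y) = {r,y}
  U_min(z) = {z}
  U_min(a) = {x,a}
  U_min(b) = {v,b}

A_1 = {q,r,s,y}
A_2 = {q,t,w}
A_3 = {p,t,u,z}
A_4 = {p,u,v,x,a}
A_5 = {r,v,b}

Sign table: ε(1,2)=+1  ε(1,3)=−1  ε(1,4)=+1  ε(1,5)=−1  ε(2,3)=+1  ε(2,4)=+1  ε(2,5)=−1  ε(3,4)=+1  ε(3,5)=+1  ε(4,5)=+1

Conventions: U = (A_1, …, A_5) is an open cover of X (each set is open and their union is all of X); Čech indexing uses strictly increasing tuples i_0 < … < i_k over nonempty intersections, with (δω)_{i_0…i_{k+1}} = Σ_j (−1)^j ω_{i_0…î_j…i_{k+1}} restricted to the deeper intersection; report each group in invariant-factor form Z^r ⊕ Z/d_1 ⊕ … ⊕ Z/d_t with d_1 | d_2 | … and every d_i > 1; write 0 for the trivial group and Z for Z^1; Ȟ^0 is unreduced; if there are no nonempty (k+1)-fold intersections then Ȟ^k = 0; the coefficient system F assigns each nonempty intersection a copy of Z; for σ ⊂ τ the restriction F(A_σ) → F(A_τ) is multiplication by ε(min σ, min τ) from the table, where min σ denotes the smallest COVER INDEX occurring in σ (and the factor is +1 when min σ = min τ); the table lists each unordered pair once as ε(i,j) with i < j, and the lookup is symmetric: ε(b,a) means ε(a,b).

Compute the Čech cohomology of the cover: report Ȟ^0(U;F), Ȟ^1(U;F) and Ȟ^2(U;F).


nerve simplices:
  A12={q} A15={r} A23={t} A34={p,u} A45={v}
C dims 5,5; δ0: rk 5, SNF 1^4·2
degree 0: 5−5−0 = 0 → Ȟ^0 ≅ 0
degree 1: 5−0−5 = 0 plus torsion [2] → Ȟ^1 ≅ Z/2
degree 2: 0−0−0 = 0 → Ȟ^2 ≅ 0

Ȟ^0 ≅ 0,  Ȟ^1 ≅ Z/2,  Ȟ^2 ≅ 0


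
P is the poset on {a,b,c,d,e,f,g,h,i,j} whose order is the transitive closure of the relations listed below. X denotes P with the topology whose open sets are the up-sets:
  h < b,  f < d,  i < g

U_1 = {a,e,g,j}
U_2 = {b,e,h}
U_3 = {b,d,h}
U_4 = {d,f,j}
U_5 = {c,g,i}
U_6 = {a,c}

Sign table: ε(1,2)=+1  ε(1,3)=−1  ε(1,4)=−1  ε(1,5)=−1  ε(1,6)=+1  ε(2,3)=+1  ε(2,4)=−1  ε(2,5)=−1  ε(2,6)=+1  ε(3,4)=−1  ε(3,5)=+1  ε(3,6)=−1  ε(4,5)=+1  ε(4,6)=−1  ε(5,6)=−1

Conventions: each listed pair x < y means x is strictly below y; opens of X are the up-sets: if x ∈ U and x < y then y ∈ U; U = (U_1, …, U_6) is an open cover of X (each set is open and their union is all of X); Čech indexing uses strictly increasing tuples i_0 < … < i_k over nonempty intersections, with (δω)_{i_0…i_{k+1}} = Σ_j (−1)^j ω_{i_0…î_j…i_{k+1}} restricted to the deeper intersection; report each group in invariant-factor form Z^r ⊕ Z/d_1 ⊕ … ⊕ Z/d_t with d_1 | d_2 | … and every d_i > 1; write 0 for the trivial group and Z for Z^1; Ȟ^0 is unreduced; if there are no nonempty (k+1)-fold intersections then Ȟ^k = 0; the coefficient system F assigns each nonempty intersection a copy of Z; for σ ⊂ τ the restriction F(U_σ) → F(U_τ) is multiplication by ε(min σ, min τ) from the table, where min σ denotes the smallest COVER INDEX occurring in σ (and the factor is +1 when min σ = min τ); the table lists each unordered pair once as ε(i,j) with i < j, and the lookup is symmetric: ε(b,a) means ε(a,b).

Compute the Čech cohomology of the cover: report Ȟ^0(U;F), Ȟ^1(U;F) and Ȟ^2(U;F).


Ȟ^0(U;F) ≅ Z; Ȟ^1(U;F) ≅ Z^2; Ȟ^2(U;F) ≅ 0

intersection data:
  U12={e} U14={j} U15={g} U16={a} U23={b,h} U34={d} U56={c}
C dims 6,7; δ0: rk 5, SNF 1^5
Ȟ^0 = (6 − 5) − 0 = 1, so Ȟ^0 ≅ Z
Ȟ^1 = (7 − 0) − 5 = 2, so Ȟ^1 ≅ Z^2
Ȟ^2 = (0 − 0) − 0 = 0, so Ȟ^2 ≅ 0


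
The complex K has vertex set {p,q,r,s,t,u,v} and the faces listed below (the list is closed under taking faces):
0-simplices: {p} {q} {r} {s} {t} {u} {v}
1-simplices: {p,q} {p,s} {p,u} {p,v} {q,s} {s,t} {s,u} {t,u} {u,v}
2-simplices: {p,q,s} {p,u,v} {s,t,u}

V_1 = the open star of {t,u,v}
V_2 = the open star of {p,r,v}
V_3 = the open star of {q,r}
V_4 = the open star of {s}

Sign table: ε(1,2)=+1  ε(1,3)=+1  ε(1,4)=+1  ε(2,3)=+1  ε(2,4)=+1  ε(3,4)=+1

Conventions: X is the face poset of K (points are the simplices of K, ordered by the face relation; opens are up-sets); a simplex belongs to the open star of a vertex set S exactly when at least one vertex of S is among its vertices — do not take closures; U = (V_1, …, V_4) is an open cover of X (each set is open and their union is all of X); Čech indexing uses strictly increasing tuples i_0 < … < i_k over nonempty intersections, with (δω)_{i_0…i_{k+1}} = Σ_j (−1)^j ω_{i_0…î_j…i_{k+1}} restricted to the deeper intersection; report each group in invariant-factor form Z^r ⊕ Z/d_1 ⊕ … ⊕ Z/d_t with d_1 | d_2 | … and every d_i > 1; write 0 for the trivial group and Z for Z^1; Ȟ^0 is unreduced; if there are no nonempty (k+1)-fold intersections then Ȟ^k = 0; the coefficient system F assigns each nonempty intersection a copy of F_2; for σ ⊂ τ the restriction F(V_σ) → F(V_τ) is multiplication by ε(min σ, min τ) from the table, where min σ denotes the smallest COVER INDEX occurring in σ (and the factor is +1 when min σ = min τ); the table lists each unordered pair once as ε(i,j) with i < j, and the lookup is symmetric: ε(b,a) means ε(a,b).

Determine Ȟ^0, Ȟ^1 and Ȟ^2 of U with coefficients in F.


Ȟ^0 ≅ Z/2, Ȟ^1 ≅ Z/2 and Ȟ^2 ≅ 0

nerve simplices:
  V1={{t},{u},{v},{p,u},{p,v},{s,t},{s,u},{t,u},{u,v},{p,u,v},{s,t,u}} V2={{p},{r},{v},{p,q},{p,s},{p,u},{p,v},{u,v},{p,q,s},{p,u,v}} V3={{q},{r},{p,q},{q,s},{p,q,s}} V4={{s},{p,s},{q,s},{s,t},{s,u},{p,q,s},{s,t,u}}
  V12={{v},{p,u},{p,v},{u,v},{p,u,v}} V14={{s,t},{s,u},{s,t,u}} V23={{r},{p,q},{p,q,s}} V24={{p,s},{p,q,s}} V34={{q,s},{p,q,s}}
  V234={{p,q,s}}
C dims 4,5,1; δ0: rk_F2 3; δ1: rk_F2 1
degree 0: 4−3−0 = 1 → Ȟ^0 ≅ Z/2
degree 1: 5−1−3 = 1 → Ȟ^1 ≅ Z/2
degree 2: 1−0−1 = 0 → Ȟ^2 ≅ 0


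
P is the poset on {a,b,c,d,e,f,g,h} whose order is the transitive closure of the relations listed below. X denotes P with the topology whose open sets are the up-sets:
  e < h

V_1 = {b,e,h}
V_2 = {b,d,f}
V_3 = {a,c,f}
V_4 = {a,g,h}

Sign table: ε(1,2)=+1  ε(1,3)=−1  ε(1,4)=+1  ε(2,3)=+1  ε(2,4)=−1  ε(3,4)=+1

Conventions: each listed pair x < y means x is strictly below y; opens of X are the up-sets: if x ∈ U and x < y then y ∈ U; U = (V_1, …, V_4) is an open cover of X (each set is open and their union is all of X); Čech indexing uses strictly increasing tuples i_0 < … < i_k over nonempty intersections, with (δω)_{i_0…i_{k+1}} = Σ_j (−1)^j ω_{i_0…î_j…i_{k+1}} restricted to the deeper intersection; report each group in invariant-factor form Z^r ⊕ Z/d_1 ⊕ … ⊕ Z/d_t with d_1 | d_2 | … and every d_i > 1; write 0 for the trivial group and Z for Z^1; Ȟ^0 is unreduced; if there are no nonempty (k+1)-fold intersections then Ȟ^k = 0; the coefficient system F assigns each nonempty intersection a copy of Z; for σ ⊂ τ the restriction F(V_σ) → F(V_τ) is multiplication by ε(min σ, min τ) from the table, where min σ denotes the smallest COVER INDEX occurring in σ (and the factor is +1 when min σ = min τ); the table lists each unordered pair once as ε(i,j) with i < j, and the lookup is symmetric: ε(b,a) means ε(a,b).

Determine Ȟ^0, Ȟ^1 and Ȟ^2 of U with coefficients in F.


Ȟ^0(U;F) ≅ Z; Ȟ^1(U;F) ≅ Z; Ȟ^2(U;F) ≅ 0

nerve of the cover:
  V12={b} V14={h} V23={f} V34={a}
C dims 4,4; δ0: rk 3, SNF 1^3
Ȟ^0 = (4 − 3) − 0 = 1, so Ȟ^0 ≅ Z
Ȟ^1 = (4 − 0) − 3 = 1, so Ȟ^1 ≅ Z
Ȟ^2 = (0 − 0) − 0 = 0, so Ȟ^2 ≅ 0


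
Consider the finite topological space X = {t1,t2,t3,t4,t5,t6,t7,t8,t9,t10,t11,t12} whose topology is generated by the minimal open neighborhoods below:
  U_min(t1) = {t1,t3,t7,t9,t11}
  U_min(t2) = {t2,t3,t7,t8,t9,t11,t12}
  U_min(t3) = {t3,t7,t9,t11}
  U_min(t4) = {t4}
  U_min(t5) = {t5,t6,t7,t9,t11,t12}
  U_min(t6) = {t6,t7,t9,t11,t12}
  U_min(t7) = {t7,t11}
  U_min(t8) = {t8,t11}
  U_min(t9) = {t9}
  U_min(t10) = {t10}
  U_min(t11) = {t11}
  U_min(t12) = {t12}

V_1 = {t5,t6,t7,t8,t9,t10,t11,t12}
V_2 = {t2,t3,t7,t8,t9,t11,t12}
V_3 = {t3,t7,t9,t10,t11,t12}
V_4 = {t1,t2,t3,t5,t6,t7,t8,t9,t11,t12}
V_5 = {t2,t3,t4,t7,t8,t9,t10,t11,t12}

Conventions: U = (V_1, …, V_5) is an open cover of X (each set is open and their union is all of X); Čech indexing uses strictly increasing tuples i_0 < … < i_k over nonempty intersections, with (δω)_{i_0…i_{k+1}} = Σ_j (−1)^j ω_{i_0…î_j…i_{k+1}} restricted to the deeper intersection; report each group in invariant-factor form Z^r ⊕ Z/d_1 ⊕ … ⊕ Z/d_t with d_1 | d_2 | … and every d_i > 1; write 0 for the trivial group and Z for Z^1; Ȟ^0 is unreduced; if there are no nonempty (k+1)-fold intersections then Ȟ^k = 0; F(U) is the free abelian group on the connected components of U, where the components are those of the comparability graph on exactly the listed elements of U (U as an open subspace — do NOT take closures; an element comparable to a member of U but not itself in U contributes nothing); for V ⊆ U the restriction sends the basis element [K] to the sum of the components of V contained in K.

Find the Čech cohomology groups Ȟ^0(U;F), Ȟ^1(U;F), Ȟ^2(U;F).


Ȟ^0 = Z^3, Ȟ^1 = 0, Ȟ^2 = 0

nerve simplices:
  V12={t7,t8,t9,t11,t12} V13={t7,t9,t10,t11,t12} V14={t5,t6,t7,t8,t9,t11,t12} V15={t7,t8,t9,t10,t11,t12} V23={t3,t7,t9,t11,t12} V24={t2,t3,t7,t8,t9,t11,t12} V25={t2,t3,t7,t8,t9,t11,t12} V34={t3,t7,t9,t11,t12} V35={t3,t7,t9,t10,t11,t12} V45={t2,t3,t7,t8,t9,t11,t12}
  V123={t7,t9,t11,t12} V124={t7,t8,t9,t11,t12} V125={t7,t8,t9,t11,t12} V134={t7,t9,t11,t12} V135={t7,t9,t10,t11,t12} V145={t7,t8,t9,t11,t12} V234={t3,t7,t9,t11,t12} V235={t3,t7,t9,t11,t12} V245={t2,t3,t7,t8,t9,t11,t12} V345={t3,t7,t9,t11,t12}
  V1234={t7,t9,t11,t12} V1235={t7,t9,t11,t12} V1245={t7,t8,t9,t11,t12} V1345={t7,t9,t11,t12} V2345={t3,t7,t9,t11,t12}
  V12345={t7,t9,t11,t12}
components per intersection:
  V1: {t5,t6,t7,t8,t9,t11,t12} {t10}
  V2: {t2,t3,t7,t8,t9,t11,t12}
  V3: {t3,t7,t9,t11} {t10} {t12}
  V4: {t1,t2,t3,t5,t6,t7,t8,t9,t11,t12}
  V5: {t2,t3,t7,t8,t9,t11,t12} {t4} {t10}
  V12: {t7,t8,t11} {t9} {t12}
  V13: {t7,t11} {t9} {t10} {t12}
  V14: {t5,t6,t7,t8,t9,t11,t12}
  V15: {t7,t8,t11} {t9} {t10} {t12}
  V23: {t3,t7,t9,t11} {t12}
  V24: {t2,t3,t7,t8,t9,t11,t12}
  V25: {t2,t3,t7,t8,t9,t11,t12}
  V34: {t3,t7,t9,t11} {t12}
  V35: {t3,t7,t9,t11} {t10} {t12}
  V45: {t2,t3,t7,t8,t9,t11,t12}
  V123: {t7,t11} {t9} {t12}
  V124: {t7,t8,t11} {t9} {t12}
  V125: {t7,t8,t11} {t9} {t12}
  V134: {t7,t11} {t9} {t12}
  V135: {t7,t11} {t9} {t10} {t12}
  V145: {t7,t8,t11} {t9} {t12}
  V234: {t3,t7,t9,t11} {t12}
  V235: {t3,t7,t9,t11} {t12}
  V245: {t2,t3,t7,t8,t9,t11,t12}
  V345: {t3,t7,t9,t11} {t12}
  V1234: {t7,t11} {t9} {t12}
  V1235: {t7,t11} {t9} {t12}
  V1245: {t7,t8,t11} {t9} {t12}
  V1345: {t7,t11} {t9} {t12}
  V2345: {t3,t7,t9,t11} {t12}
  V12345: {t7,t11} {t9} {t12}
C dims 10,22,26,14; δ0: rk 7, SNF 1^7; δ1: rk 15, SNF 1^15; δ2: rk 11, SNF 1^11
degree 0: 10−7−0 = 3 → Ȟ^0 ≅ Z^3
degree 1: 22−15−7 = 0 → Ȟ^1 ≅ 0
degree 2: 26−11−15 = 0 → Ȟ^2 ≅ 0


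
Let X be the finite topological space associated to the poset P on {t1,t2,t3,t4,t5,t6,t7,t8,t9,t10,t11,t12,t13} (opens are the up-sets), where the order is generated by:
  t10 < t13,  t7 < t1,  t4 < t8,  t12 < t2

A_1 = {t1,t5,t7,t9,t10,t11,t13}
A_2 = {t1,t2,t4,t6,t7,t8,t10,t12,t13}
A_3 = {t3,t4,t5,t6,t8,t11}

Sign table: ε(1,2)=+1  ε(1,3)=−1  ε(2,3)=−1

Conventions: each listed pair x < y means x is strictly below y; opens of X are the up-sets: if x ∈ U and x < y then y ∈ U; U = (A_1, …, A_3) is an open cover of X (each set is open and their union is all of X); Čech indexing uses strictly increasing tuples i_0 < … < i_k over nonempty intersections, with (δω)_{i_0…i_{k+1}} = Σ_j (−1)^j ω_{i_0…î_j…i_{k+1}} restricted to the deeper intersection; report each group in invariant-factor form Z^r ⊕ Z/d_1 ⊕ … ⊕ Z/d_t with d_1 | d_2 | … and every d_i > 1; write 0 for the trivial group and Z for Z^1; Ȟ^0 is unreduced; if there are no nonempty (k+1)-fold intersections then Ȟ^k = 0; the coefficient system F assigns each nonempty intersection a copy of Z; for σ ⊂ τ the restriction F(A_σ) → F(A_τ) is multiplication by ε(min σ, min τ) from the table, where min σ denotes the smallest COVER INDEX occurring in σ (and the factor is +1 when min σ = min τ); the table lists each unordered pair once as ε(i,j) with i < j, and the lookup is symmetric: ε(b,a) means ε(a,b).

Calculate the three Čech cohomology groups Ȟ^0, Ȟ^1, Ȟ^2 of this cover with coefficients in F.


nerve of the cover:
  A12={t1,t7,t10,t13} A13={t5,t11} A23={t4,t6,t8}
C dims 3,3; δ0: rk 2, SNF 1^2
Ȟ^0 = (3 − 2) − 0 = 1, so Ȟ^0 ≅ Z
Ȟ^1 = (3 − 0) − 2 = 1, so Ȟ^1 ≅ Z
Ȟ^2 = (0 − 0) − 0 = 0, so Ȟ^2 ≅ 0

Ȟ^0 ≅ Z, Ȟ^1 ≅ Z, Ȟ^2 ≅ 0


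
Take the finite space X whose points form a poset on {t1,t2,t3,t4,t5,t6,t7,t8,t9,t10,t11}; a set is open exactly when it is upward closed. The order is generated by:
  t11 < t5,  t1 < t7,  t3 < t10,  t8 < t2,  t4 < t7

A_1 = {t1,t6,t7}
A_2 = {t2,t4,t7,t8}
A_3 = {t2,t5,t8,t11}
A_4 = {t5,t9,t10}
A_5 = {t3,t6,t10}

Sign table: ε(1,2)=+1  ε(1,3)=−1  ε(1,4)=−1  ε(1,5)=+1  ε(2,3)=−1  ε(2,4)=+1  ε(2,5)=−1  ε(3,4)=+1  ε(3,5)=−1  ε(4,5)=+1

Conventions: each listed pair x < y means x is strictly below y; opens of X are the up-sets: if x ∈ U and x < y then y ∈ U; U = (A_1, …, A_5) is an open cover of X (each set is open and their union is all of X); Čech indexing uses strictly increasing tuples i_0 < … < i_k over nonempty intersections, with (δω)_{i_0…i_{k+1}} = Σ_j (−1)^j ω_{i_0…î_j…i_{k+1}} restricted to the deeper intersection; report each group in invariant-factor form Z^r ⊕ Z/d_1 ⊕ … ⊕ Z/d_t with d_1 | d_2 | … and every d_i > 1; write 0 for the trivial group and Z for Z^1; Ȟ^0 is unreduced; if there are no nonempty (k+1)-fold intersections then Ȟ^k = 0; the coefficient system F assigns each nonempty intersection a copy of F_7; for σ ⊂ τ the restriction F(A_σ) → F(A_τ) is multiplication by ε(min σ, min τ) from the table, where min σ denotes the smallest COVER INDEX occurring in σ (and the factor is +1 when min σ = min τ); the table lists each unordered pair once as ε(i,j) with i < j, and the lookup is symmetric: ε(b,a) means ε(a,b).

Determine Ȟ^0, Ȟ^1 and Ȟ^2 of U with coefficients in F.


Ȟ^0 = 0, Ȟ^1 = 0 and Ȟ^2 = 0

nerve simplices:
  A12={t7} A15={t6} A23={t2,t8} A34={t5} A45={t10}
C dims 5,5; δ0: rk_F7 5
degree 0: 5−5−0 = 0 → Ȟ^0 ≅ 0
degree 1: 5−0−5 = 0 → Ȟ^1 ≅ 0
degree 2: 0−0−0 = 0 → Ȟ^2 ≅ 0


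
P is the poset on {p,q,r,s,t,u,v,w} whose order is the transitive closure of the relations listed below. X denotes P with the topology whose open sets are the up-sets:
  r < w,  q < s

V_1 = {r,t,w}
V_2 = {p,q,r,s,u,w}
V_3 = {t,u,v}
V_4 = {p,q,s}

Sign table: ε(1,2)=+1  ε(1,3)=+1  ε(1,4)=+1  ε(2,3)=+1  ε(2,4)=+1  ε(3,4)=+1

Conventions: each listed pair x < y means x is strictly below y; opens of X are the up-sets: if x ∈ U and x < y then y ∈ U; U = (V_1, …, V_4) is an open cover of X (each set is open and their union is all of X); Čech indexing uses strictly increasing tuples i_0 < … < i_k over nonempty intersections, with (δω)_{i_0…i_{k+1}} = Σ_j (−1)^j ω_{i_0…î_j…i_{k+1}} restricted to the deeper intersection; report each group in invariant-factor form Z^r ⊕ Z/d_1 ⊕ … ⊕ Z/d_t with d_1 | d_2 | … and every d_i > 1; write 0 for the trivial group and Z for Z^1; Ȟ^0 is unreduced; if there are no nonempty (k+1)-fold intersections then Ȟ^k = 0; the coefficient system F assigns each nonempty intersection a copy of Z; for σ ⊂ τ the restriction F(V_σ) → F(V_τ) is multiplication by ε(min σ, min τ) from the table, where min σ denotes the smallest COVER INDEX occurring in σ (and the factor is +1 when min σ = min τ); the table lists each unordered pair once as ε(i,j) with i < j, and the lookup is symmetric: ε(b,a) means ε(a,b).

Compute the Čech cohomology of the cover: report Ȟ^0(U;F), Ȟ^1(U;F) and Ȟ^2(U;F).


Ȟ^0(U;F) ≅ Z, Ȟ^1(U;F) ≅ Z and Ȟ^2(U;F) ≅ 0

nerve of the cover:
  V12={r,w} V13={t} V23={u} V24={p,q,s}
C dims 4,4; δ0: rk 3, SNF 1^3
Ȟ^0 = (4 − 3) − 0 = 1, so Ȟ^0 ≅ Z
Ȟ^1 = (4 − 0) − 3 = 1, so Ȟ^1 ≅ Z
Ȟ^2 = (0 − 0) − 0 = 0, so Ȟ^2 ≅ 0


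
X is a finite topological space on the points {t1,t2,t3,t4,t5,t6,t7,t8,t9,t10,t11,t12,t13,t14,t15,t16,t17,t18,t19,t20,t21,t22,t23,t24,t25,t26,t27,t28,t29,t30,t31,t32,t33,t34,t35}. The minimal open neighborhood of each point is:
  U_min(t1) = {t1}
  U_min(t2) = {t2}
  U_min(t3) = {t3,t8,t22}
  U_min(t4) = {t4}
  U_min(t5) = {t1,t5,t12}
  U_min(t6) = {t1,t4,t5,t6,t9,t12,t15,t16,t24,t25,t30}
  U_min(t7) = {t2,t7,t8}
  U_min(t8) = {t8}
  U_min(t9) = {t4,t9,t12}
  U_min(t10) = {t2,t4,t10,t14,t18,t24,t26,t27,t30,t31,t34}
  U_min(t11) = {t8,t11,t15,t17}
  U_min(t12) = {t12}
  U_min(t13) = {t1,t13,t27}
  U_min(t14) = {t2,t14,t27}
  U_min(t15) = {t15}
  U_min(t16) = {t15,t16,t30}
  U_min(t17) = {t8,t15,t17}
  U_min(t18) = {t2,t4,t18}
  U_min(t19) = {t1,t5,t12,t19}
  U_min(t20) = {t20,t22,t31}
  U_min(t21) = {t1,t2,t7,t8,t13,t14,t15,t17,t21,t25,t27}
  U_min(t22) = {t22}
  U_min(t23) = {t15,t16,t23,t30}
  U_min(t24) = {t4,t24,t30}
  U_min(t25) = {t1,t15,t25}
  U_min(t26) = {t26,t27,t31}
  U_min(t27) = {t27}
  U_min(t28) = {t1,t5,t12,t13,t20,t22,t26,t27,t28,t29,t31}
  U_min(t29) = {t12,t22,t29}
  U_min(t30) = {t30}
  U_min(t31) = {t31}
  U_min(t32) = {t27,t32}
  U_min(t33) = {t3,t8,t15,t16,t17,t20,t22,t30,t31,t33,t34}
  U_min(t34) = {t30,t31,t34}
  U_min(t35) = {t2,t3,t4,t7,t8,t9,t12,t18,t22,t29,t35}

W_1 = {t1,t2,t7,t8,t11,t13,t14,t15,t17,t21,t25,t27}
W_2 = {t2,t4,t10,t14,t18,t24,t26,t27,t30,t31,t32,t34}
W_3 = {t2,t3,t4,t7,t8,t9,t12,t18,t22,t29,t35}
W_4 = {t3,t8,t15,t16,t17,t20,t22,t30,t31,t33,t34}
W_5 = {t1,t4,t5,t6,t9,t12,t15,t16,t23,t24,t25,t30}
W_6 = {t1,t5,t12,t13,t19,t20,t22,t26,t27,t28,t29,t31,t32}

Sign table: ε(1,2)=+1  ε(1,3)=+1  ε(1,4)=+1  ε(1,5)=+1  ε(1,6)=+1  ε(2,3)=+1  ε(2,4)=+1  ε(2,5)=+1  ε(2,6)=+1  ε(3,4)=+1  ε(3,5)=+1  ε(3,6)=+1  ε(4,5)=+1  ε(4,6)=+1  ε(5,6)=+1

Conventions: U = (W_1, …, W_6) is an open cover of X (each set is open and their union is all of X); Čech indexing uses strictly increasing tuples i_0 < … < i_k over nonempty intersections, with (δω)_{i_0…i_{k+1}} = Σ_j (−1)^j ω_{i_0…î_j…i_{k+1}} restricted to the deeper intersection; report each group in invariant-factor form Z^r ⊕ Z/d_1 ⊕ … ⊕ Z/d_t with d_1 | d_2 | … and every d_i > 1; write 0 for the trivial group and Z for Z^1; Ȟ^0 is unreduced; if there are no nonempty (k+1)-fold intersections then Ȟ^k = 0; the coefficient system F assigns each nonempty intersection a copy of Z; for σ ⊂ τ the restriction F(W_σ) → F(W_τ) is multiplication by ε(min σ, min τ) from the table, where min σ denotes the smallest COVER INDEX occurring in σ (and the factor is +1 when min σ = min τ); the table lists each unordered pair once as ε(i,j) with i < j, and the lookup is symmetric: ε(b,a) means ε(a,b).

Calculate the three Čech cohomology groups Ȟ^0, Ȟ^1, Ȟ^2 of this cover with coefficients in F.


Ȟ^0 = Z, Ȟ^1 = 0 and Ȟ^2 = Z/2

nonempty intersections:
  W12={t2,t14,t27} W13={t2,t7,t8} W14={t8,t15,t17} W15={t1,t15,t25} W16={t1,t13,t27} W23={t2,t4,t18} W24={t30,t31,t34} W25={t4,t24,t30} W26={t26,t27,t31,t32} W34={t3,t8,t22} W35={t4,t9,t12} W36={t12,t22,t29} W45={t15,t16,t30} W46={t20,t22,t31} W56={t1,t5,t12}
  W123={t2} W126={t27} W134={t8} W145={t15} W156={t1} W235={t4} W245={t30} W246={t31} W346={t22} W356={t12}
C dims 6,15,10; δ0: rk 5, SNF 1^5; δ1: rk 10, SNF 1^9·2
Ȟ^0: (6−5)−0=1 ⇒ Z
Ȟ^1: (15−10)−5=0 ⇒ 0
Ȟ^2: (10−0)−10=0 plus torsion [2] ⇒ Z/2


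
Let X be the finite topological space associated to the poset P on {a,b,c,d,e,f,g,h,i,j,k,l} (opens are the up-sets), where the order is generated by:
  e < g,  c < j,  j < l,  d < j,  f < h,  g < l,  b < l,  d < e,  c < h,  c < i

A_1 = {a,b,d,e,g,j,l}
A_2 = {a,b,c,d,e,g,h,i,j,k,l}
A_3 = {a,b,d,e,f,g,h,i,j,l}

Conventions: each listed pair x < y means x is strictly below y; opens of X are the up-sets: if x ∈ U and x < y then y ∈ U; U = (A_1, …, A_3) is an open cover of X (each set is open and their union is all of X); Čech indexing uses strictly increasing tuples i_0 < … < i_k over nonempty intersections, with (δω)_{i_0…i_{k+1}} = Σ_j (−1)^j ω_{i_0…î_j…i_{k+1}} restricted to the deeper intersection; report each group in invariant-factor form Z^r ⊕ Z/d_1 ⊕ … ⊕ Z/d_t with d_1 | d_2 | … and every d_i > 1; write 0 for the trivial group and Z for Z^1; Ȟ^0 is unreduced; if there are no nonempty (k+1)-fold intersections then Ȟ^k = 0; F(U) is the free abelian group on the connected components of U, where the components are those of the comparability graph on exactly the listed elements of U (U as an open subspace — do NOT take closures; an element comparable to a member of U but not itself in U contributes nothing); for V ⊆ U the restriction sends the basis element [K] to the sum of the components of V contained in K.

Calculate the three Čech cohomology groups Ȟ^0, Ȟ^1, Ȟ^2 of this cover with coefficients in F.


Ȟ^0(U;F) ≅ Z^3, Ȟ^1(U;F) ≅ 0 and Ȟ^2(U;F) ≅ 0

nerve of the cover:
  A12={a,b,d,e,g,j,l} A13={a,b,d,e,g,j,l} A23={a,b,d,e,g,h,i,j,l}
  A123={a,b,d,e,g,j,l}
components per intersection:
  A1: {a} {b,d,e,g,j,l}
  A2: {a} {b,c,d,e,g,h,i,j,l} {k}
  A3: {a} {b,d,e,g,j,l} {f,h} {i}
  A12: {a} {b,d,e,g,j,l}
  A13: {a} {b,d,e,g,j,l}
  A23: {a} {b,d,e,g,j,l} {h} {i}
  A123: {a} {b,d,e,g,j,l}
C dims 9,8,2; δ0: rk 6, SNF 1^6; δ1: rk 2, SNF 1^2
Ȟ^0 = (9 − 6) − 0 = 3, so Ȟ^0 ≅ Z^3
Ȟ^1 = (8 − 2) − 6 = 0, so Ȟ^1 ≅ 0
Ȟ^2 = (2 − 0) − 2 = 0, so Ȟ^2 ≅ 0


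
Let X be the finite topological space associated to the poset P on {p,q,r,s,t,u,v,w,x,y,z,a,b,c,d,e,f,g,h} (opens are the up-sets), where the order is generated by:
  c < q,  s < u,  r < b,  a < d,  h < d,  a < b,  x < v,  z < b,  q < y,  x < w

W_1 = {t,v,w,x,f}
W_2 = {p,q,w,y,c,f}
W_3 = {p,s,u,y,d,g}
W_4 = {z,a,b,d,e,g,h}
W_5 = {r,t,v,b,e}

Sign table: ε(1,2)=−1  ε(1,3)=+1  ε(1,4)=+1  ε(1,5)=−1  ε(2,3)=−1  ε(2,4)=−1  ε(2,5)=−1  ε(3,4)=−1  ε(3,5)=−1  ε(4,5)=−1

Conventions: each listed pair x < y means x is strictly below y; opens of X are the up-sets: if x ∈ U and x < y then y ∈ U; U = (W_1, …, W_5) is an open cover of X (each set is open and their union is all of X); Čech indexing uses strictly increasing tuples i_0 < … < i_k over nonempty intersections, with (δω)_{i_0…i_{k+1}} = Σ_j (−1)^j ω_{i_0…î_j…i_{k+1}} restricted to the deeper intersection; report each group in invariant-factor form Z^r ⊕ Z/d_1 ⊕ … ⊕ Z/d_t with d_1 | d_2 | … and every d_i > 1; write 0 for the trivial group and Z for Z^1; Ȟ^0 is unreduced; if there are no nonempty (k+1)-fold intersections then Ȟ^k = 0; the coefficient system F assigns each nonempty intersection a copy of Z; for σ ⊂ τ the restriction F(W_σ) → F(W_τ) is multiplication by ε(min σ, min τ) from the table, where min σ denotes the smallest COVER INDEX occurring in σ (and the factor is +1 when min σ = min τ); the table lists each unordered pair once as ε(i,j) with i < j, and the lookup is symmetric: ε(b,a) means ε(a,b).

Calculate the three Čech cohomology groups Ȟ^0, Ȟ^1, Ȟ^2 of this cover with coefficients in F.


Ȟ^0 ≅ 0,  Ȟ^1 ≅ Z/2,  Ȟ^2 ≅ 0

intersection data:
  W12={w,f} W15={t,v} W23={p,y} W34={d,g} W45={b,e}
C dims 5,5; δ0: rk 5, SNF 1^4·2
Ȟ^0 = (5 − 5) − 0 = 0, so Ȟ^0 ≅ 0
Ȟ^1 = (5 − 0) − 5 = 0 plus torsion [2], so Ȟ^1 ≅ Z/2
Ȟ^2 = (0 − 0) − 0 = 0, so Ȟ^2 ≅ 0


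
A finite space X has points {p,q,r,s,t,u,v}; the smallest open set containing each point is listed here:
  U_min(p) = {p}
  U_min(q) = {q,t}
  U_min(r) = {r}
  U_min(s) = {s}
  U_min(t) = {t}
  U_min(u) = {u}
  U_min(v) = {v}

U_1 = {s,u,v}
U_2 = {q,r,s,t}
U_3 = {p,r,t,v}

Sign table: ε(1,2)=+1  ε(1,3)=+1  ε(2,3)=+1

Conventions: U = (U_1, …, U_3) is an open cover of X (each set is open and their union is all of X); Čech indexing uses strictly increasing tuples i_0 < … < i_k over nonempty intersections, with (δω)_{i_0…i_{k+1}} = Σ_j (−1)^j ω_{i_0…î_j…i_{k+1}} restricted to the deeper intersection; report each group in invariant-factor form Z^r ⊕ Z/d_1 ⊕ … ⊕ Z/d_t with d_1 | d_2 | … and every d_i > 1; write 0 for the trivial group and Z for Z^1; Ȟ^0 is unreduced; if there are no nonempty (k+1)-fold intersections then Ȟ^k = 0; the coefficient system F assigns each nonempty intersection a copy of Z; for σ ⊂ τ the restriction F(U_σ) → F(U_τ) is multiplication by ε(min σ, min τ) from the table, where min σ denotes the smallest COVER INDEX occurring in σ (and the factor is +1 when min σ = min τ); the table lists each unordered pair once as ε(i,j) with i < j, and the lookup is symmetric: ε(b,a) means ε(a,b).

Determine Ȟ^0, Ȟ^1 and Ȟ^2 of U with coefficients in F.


Ȟ^0 ≅ Z, Ȟ^1 ≅ Z, Ȟ^2 ≅ 0

nonempty intersections:
  U12={s} U13={v} U23={r,t}
C dims 3,3; δ0: rk 2, SNF 1^2
Ȟ^0: (3−2)−0=1 ⇒ Z
Ȟ^1: (3−0)−2=1 ⇒ Z
Ȟ^2: (0−0)−0=0 ⇒ 0


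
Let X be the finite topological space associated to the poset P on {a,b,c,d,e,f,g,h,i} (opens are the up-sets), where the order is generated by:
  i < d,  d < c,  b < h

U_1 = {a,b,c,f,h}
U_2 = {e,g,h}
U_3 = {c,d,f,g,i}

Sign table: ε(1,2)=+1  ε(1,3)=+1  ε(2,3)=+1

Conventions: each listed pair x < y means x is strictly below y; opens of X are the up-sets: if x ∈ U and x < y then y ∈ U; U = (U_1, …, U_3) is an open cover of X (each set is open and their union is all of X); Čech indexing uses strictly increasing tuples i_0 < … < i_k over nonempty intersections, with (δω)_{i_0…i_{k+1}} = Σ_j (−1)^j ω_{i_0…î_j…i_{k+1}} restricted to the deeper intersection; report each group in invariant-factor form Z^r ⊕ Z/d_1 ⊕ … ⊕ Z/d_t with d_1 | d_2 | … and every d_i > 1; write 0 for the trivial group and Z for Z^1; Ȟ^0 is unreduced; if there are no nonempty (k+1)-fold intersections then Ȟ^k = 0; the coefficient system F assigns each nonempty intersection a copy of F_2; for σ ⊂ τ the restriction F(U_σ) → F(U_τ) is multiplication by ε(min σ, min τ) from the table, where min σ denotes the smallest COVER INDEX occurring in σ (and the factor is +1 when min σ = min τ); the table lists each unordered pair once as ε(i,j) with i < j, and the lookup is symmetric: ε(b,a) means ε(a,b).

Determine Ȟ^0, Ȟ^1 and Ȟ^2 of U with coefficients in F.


Ȟ^0 = Z/2; Ȟ^1 = Z/2; Ȟ^2 = 0

nerve simplices:
  U12={h} U13={c,f} U23={g}
C dims 3,3; δ0: rk_F2 2
degree 0: 3−2−0 = 1 → Ȟ^0 ≅ Z/2
degree 1: 3−0−2 = 1 → Ȟ^1 ≅ Z/2
degree 2: 0−0−0 = 0 → Ȟ^2 ≅ 0


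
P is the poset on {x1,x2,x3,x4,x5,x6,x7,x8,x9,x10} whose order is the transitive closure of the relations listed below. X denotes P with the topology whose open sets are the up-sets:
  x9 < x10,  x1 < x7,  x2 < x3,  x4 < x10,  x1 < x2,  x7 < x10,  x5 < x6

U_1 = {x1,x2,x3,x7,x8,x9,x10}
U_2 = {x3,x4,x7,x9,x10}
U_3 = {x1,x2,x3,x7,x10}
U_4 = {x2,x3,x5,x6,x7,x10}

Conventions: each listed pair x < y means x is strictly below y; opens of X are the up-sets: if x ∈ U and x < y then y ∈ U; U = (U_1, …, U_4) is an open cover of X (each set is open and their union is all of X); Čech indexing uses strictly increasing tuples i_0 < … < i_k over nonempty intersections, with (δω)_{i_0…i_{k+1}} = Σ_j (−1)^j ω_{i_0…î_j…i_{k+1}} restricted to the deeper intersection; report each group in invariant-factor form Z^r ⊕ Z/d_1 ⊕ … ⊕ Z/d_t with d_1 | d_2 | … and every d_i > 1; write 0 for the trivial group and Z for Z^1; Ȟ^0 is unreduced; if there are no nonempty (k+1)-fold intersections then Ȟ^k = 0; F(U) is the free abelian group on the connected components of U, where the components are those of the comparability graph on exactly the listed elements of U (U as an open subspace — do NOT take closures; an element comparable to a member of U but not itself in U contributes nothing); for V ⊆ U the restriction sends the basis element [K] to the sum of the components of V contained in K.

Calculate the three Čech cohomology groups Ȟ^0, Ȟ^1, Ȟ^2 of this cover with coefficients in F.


nerve simplices:
  U12={x3,x7,x9,x10} U13={x1,x2,x3,x7,x10} U14={x2,x3,x7,x10} U23={x3,x7,x10} U24={x3,x7,x10} U34={x2,x3,x7,x10}
  U123={x3,x7,x10} U124={x3,x7,x10} U134={x2,x3,x7,x10} U234={x3,x7,x10}
  U1234={x3,x7,x10}
components per intersection:
  U1: {x1,x2,x3,x7,x9,x10} {x8}
  U2: {x3} {x4,x7,x9,x10}
  U3: {x1,x2,x3,x7,x10}
  U4: {x2,x3} {x5,x6} {x7,x10}
  U12: {x3} {x7,x9,x10}
  U13: {x1,x2,x3,x7,x10}
  U14: {x2,x3} {x7,x10}
  U23: {x3} {x7,x10}
  U24: {x3} {x7,x10}
  U34: {x2,x3} {x7,x10}
  U123: {x3} {x7,x10}
  U124: {x3} {x7,x10}
  U134: {x2,x3} {x7,x10}
  U234: {x3} {x7,x10}
  U1234: {x3} {x7,x10}
C dims 8,11,8,2; δ0: rk 5, SNF 1^5; δ1: rk 6, SNF 1^6; δ2: rk 2, SNF 1^2
degree 0: 8−5−0 = 3 → Ȟ^0 ≅ Z^3
degree 1: 11−6−5 = 0 → Ȟ^1 ≅ 0
degree 2: 8−2−6 = 0 → Ȟ^2 ≅ 0

Ȟ^0 = Z^3,  Ȟ^1 = 0,  Ȟ^2 = 0


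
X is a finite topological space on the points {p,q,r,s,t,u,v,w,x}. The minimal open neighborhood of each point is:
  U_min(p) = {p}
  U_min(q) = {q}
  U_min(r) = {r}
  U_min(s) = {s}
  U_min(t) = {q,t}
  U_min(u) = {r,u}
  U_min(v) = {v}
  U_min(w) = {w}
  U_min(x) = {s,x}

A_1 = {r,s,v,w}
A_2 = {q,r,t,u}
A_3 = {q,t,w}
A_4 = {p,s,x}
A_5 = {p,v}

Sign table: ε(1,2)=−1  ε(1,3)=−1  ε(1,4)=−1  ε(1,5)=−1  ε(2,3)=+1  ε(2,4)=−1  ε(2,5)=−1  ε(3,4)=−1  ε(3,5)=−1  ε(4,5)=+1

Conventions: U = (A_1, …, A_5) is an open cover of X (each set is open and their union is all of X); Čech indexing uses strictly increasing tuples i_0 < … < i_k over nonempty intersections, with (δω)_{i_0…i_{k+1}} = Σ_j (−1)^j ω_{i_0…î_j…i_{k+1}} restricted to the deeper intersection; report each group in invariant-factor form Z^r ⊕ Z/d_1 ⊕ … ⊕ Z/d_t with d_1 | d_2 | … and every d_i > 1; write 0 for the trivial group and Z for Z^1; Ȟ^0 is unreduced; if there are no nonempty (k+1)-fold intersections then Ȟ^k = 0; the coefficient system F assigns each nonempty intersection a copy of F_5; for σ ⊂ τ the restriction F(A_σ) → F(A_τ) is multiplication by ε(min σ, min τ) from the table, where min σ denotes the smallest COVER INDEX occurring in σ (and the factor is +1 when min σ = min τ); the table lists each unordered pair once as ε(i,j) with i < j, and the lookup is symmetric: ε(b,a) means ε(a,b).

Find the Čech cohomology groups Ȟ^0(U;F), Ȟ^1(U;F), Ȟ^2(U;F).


intersection data:
  A12={r} A13={w} A14={s} A15={v} A23={q,t} A45={p}
C dims 5,6; δ0: rk_F5 4
Ȟ^0 = (5 − 4) − 0 = 1, so Ȟ^0 ≅ Z/5
Ȟ^1 = (6 − 0) − 4 = 2, so Ȟ^1 ≅ Z/5 ⊕ Z/5
Ȟ^2 = (0 − 0) − 0 = 0, so Ȟ^2 ≅ 0

Ȟ^0 ≅ Z/5, Ȟ^1 ≅ Z/5 ⊕ Z/5, Ȟ^2 ≅ 0


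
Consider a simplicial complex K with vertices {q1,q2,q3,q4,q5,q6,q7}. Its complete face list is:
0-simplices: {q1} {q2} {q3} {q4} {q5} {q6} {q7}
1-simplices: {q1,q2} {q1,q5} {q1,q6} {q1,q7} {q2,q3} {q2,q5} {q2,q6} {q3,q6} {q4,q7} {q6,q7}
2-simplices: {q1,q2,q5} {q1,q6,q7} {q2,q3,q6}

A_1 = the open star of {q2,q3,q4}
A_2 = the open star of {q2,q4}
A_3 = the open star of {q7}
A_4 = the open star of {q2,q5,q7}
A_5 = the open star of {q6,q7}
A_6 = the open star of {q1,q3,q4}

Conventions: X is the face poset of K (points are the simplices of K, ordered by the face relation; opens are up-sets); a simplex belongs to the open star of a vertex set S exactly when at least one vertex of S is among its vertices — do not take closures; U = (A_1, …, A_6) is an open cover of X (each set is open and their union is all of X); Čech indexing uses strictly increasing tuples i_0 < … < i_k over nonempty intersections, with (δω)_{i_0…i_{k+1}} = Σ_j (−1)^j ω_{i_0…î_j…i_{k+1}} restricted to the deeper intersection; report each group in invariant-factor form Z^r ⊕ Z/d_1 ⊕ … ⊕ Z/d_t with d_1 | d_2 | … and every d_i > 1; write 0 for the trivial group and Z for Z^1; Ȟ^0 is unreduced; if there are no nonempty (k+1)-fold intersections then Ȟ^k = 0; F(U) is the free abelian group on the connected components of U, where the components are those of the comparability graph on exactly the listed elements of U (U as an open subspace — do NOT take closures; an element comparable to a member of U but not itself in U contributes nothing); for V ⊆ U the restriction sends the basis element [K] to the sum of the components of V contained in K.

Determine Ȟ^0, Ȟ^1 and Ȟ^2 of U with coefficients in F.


nonempty overlaps:
  A1={{q2},{q3},{q4},{q1,q2},{q2,q3},{q2,q5},{q2,q6},{q3,q6},{q4,q7},{q1,q2,q5},{q2,q3,q6}} A2={{q2},{q4},{q1,q2},{q2,q3},{q2,q5},{q2,q6},{q4,q7},{q1,q2,q5},{q2,q3,q6}} A3={{q7},{q1,q7},{q4,q7},{q6,q7},{q1,q6,q7}} A4={{q2},{q5},{q7},{q1,q2},{q1,q5},{q1,q7},{q2,q3},{q2,q5},{q2,q6},{q4,q7},{q6,q7},{q1,q2,q5},{q1,q6,q7},{q2,q3,q6}} A5={{q6},{q7},{q1,q6},{q1,q7},{q2,q6},{q3,q6},{q4,q7},{q6,q7},{q1,q6,q7},{q2,q3,q6}} A6={{q1},{q3},{q4},{q1,q2},{q1,q5},{q1,q6},{q1,q7},{q2,q3},{q3,q6},{q4,q7},{q1,q2,q5},{q1,q6,q7},{q2,q3,q6}}
  A12={{q2},{q4},{q1,q2},{q2,q3},{q2,q5},{q2,q6},{q4,q7},{q1,q2,q5},{q2,q3,q6}} A13={{q4,q7}} A14={{q2},{q1,q2},{q2,q3},{q2,q5},{q2,q6},{q4,q7},{q1,q2,q5},{q2,q3,q6}} A15={{q2,q6},{q3,q6},{q4,q7},{q2,q3,q6}} A16={{q3},{q4},{q1,q2},{q2,q3},{q3,q6},{q4,q7},{q1,q2,q5},{q2,q3,q6}} A23={{q4,q7}} A24={{q2},{q1,q2},{q2,q3},{q2,q5},{q2,q6},{q4,q7},{q1,q2,q5},{q2,q3,q6}} A25={{q2,q6},{q4,q7},{q2,q3,q6}} A26={{q4},{q1,q2},{q2,q3},{q4,q7},{q1,q2,q5},{q2,q3,q6}} A34={{q7},{q1,q7},{q4,q7},{q6,q7},{q1,q6,q7}} A35={{q7},{q1,q7},{q4,q7},{q6,q7},{q1,q6,q7}} A36={{q1,q7},{q4,q7},{q1,q6,q7}} A45={{q7},{q1,q7},{q2,q6},{q4,q7},{q6,q7},{q1,q6,q7},{q2,q3,q6}} A46={{q1,q2},{q1,q5},{q1,q7},{q2,q3},{q4,q7},{q1,q2,q5},{q1,q6,q7},{q2,q3,q6}} A56={{q1,q6},{q1,q7},{q3,q6},{q4,q7},{q1,q6,q7},{q2,q3,q6}}
  A123={{q4,q7}} A124={{q2},{q1,q2},{q2,q3},{q2,q5},{q2,q6},{q4,q7},{q1,q2,q5},{q2,q3,q6}} A125={{q2,q6},{q4,q7},{q2,q3,q6}} A126={{q4},{q1,q2},{q2,q3},{q4,q7},{q1,q2,q5},{q2,q3,q6}} A134={{q4,q7}} A135={{q4,q7}} A136={{q4,q7}} A145={{q2,q6},{q4,q7},{q2,q3,q6}} A146={{q1,q2},{q2,q3},{q4,q7},{q1,q2,q5},{q2,q3,q6}} A156={{q3,q6},{q4,q7},{q2,q3,q6}} A234={{q4,q7}} A235={{q4,q7}} A236={{q4,q7}} A245={{q2,q6},{q4,q7},{q2,q3,q6}} A246={{q1,q2},{q2,q3},{q4,q7},{q1,q2,q5},{q2,q3,q6}} A256={{q4,q7},{q2,q3,q6}} A345={{q7},{q1,q7},{q4,q7},{q6,q7},{q1,q6,q7}} A346={{q1,q7},{q4,q7},{q1,q6,q7}} A356={{q1,q7},{q4,q7},{q1,q6,q7}} A456={{q1,q7},{q4,q7},{q1,q6,q7},{q2,q3,q6}}
  A1234={{q4,q7}} A1235={{q4,q7}} A1236={{q4,q7}} A1245={{q2,q6},{q4,q7},{q2,q3,q6}} A1246={{q1,q2},{q2,q3},{q4,q7},{q1,q2,q5},{q2,q3,q6}} A1256={{q4,q7},{q2,q3,q6}} A1345={{q4,q7}} A1346={{q4,q7}} A1356={{q4,q7}} A1456={{q4,q7},{q2,q3,q6}} A2345={{q4,q7}} A2346={{q4,q7}} A2356={{q4,q7}} A2456={{q4,q7},{q2,q3,q6}} A3456={{q1,q7},{q4,q7},{q1,q6,q7}}
  A12345={{q4,q7}} A12346={{q4,q7}} A12356={{q4,q7}} A12456={{q4,q7},{q2,q3,q6}} A13456={{q4,q7}} A23456={{q4,q7}}
  A123456={{q4,q7}}
components per intersection:
  A1: {{q2},{q3},{q1,q2},{q2,q3},{q2,q5},{q2,q6},{q3,q6},{q1,q2,q5},{q2,q3,q6}} {{q4},{q4,q7}}
  A2: {{q2},{q1,q2},{q2,q3},{q2,q5},{q2,q6},{q1,q2,q5},{q2,q3,q6}} {{q4},{q4,q7}}
  A3: {{q7},{q1,q7},{q4,q7},{q6,q7},{q1,q6,q7}}
  A4: {{q2},{q5},{q1,q2},{q1,q5},{q2,q3},{q2,q5},{q2,q6},{q1,q2,q5},{q2,q3,q6}} {{q7},{q1,q7},{q4,q7},{q6,q7},{q1,q6,q7}}
  A5: {{q6},{q7},{q1,q6},{q1,q7},{q2,q6},{q3,q6},{q4,q7},{q6,q7},{q1,q6,q7},{q2,q3,q6}}
  A6: {{q1},{q1,q2},{q1,q5},{q1,q6},{q1,q7},{q1,q2,q5},{q1,q6,q7}} {{q3},{q2,q3},{q3,q6},{q2,q3,q6}} {{q4},{q4,q7}}
  A12: {{q2},{q1,q2},{q2,q3},{q2,q5},{q2,q6},{q1,q2,q5},{q2,q3,q6}} {{q4},{q4,q7}}
  A13: {{q4,q7}}
  A14: {{q2},{q1,q2},{q2,q3},{q2,q5},{q2,q6},{q1,q2,q5},{q2,q3,q6}} {{q4,q7}}
  A15: {{q2,q6},{q3,q6},{q2,q3,q6}} {{q4,q7}}
  A16: {{q3},{q2,q3},{q3,q6},{q2,q3,q6}} {{q4},{q4,q7}} {{q1,q2},{q1,q2,q5}}
  A23: {{q4,q7}}
  A24: {{q2},{q1,q2},{q2,q3},{q2,q5},{q2,q6},{q1,q2,q5},{q2,q3,q6}} {{q4,q7}}
  A25: {{q2,q6},{q2,q3,q6}} {{q4,q7}}
  A26: {{q4},{q4,q7}} {{q1,q2},{q1,q2,q5}} {{q2,q3},{q2,q3,q6}}
  A34: {{q7},{q1,q7},{q4,q7},{q6,q7},{q1,q6,q7}}
  A35: {{q7},{q1,q7},{q4,q7},{q6,q7},{q1,q6,q7}}
  A36: {{q1,q7},{q1,q6,q7}} {{q4,q7}}
  A45: {{q7},{q1,q7},{q4,q7},{q6,q7},{q1,q6,q7}} {{q2,q6},{q2,q3,q6}}
  A46: {{q1,q2},{q1,q5},{q1,q2,q5}} {{q1,q7},{q1,q6,q7}} {{q2,q3},{q2,q3,q6}} {{q4,q7}}
  A56: {{q1,q6},{q1,q7},{q1,q6,q7}} {{q3,q6},{q2,q3,q6}} {{q4,q7}}
  A123: {{q4,q7}}
  A124: {{q2},{q1,q2},{q2,q3},{q2,q5},{q2,q6},{q1,q2,q5},{q2,q3,q6}} {{q4,q7}}
  A125: {{q2,q6},{q2,q3,q6}} {{q4,q7}}
  A126: {{q4},{q4,q7}} {{q1,q2},{q1,q2,q5}} {{q2,q3},{q2,q3,q6}}
  A134: {{q4,q7}}
  A135: {{q4,q7}}
  A136: {{q4,q7}}
  A145: {{q2,q6},{q2,q3,q6}} {{q4,q7}}
  A146: {{q1,q2},{q1,q2,q5}} {{q2,q3},{q2,q3,q6}} {{q4,q7}}
  A156: {{q3,q6},{q2,q3,q6}} {{q4,q7}}
  A234: {{q4,q7}}
  A235: {{q4,q7}}
  A236: {{q4,q7}}
  A245: {{q2,q6},{q2,q3,q6}} {{q4,q7}}
  A246: {{q1,q2},{q1,q2,q5}} {{q2,q3},{q2,q3,q6}} {{q4,q7}}
  A256: {{q4,q7}} {{q2,q3,q6}}
  A345: {{q7},{q1,q7},{q4,q7},{q6,q7},{q1,q6,q7}}
  A346: {{q1,q7},{q1,q6,q7}} {{q4,q7}}
  A356: {{q1,q7},{q1,q6,q7}} {{q4,q7}}
  A456: {{q1,q7},{q1,q6,q7}} {{q4,q7}} {{q2,q3,q6}}
  A1234: {{q4,q7}}
  A1235: {{q4,q7}}
  A1236: {{q4,q7}}
  A1245: {{q2,q6},{q2,q3,q6}} {{q4,q7}}
  A1246: {{q1,q2},{q1,q2,q5}} {{q2,q3},{q2,q3,q6}} {{q4,q7}}
  A1256: {{q4,q7}} {{q2,q3,q6}}
  A1345: {{q4,q7}}
  A1346: {{q4,q7}}
  A1356: {{q4,q7}}
  A1456: {{q4,q7}} {{q2,q3,q6}}
  A2345: {{q4,q7}}
  A2346: {{q4,q7}}
  A2356: {{q4,q7}}
  A2456: {{q4,q7}} {{q2,q3,q6}}
  A3456: {{q1,q7},{q1,q6,q7}} {{q4,q7}}
  A12345: {{q4,q7}}
  A12346: {{q4,q7}}
  A12356: {{q4,q7}}
  A12456: {{q4,q7}} {{q2,q3,q6}}
  A13456: {{q4,q7}}
  A23456: {{q4,q7}}
  A123456: {{q4,q7}}
C dims 11,31,36,22; δ0: rk 10, SNF 1^10; δ1: rk 20, SNF 1^20; δ2: rk 16, SNF 1^16
degree 0: 11−10−0 = 1 → Ȟ^0 ≅ Z
degree 1: 31−20−10 = 1 → Ȟ^1 ≅ Z
degree 2: 36−16−20 = 0 → Ȟ^2 ≅ 0

Ȟ^0 ≅ Z, Ȟ^1 ≅ Z, Ȟ^2 ≅ 0


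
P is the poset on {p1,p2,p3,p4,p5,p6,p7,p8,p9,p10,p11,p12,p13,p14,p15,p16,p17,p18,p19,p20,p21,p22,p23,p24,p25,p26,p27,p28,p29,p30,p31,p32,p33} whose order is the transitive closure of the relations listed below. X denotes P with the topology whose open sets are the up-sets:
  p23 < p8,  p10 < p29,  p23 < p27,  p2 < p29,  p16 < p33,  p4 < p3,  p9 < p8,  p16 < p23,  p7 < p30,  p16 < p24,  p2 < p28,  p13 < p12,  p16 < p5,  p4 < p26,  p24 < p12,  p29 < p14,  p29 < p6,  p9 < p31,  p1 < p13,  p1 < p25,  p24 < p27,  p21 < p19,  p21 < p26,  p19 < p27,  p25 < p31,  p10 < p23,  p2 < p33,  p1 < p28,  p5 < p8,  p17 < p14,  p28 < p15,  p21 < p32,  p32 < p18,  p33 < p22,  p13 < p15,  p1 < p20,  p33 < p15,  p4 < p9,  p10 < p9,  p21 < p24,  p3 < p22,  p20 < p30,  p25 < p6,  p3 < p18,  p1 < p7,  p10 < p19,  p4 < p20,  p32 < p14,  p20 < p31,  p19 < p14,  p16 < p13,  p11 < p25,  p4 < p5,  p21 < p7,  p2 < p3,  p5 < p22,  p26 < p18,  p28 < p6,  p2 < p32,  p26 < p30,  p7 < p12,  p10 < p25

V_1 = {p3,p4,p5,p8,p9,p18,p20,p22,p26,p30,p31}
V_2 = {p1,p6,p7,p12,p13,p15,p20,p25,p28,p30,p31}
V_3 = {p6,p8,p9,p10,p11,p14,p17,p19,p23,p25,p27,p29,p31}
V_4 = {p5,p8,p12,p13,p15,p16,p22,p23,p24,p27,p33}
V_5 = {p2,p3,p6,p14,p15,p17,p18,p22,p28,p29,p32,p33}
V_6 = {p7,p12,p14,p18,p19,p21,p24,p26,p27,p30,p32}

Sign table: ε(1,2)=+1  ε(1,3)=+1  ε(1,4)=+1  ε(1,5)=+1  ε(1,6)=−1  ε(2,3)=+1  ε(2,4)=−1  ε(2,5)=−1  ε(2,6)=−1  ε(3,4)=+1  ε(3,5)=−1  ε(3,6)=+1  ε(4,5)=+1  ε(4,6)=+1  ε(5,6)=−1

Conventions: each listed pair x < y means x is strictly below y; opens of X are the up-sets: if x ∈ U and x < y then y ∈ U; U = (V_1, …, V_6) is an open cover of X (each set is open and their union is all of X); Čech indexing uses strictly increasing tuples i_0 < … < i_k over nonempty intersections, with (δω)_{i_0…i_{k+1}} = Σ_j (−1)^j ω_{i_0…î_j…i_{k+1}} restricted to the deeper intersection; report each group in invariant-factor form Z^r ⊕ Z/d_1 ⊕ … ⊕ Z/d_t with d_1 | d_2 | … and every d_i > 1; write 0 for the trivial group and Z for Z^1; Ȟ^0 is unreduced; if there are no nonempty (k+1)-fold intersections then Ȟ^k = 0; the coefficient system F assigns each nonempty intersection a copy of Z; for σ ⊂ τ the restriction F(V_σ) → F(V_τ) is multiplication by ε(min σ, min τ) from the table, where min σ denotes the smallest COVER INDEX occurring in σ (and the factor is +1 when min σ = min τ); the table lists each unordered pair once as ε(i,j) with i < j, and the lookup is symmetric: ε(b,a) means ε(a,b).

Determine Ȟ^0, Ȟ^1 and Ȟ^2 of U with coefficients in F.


Ȟ^0(U;F) ≅ 0,  Ȟ^1(U;F) ≅ Z/2,  Ȟ^2(U;F) ≅ Z

cover nerve:
  V12={p20,p30,p31} V13={p8,p9,p31} V14={p5,p8,p22} V15={p3,p18,p22} V16={p18,p26,p30} V23={p6,p25,p31} V24={p12,p13,p15} V25={p6,p15,p28} V26={p7,p12,p30} V34={p8,p23,p27} V35={p6,p14,p17,p29} V36={p14,p19,p27} V45={p15,p22,p33} V46={p12,p24,p27} V56={p14,p18,p32}
  V123={p31} V126={p30} V134={p8} V145={p22} V156={p18} V235={p6} V245={p15} V246={p12} V346={p27} V356={p14}
C dims 6,15,10; δ0: rk 6, SNF 1^5·2; δ1: rk 9, SNF 1^9
Ȟ^0: (6−6)−0=0 ⇒ 0
Ȟ^1: (15−9)−6=0 plus torsion [2] ⇒ Z/2
Ȟ^2: (10−0)−9=1 ⇒ Z
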